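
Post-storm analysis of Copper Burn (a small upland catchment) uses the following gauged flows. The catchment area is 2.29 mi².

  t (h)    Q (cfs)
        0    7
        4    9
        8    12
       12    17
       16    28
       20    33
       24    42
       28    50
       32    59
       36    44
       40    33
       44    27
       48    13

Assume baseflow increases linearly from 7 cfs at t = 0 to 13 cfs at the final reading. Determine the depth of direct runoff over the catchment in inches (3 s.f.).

d ≈ 0.660 in

Direct runoff: 0.00, 1.50, 4.00, 8.50, 19.00, 23.50, 32.00, 39.50, 48.00, 32.50, 21.00, 14.50, 0.00 cfs; ΣQ_DR = 244.0 cfs.
V = ΣQ_DR · Δt = 244.0 × 14400 s = 3.514 × 10^6 ft³.
Over A = 2.29 mi², depth = V / A = 0.660 in.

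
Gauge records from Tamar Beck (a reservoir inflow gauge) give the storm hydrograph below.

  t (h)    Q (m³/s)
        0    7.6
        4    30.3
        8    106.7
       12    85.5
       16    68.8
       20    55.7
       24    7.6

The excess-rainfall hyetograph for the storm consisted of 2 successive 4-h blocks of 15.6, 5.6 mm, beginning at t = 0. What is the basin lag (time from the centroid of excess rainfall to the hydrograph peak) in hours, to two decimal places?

Centroid of excess rainfall: t_c = Σ P_i·t̄_i / ΣP_i = 3.0566 h (block centres at 2, 6 h).
Hydrograph peak occurs at t = 8 h, so basin lag t_L = 8 − 3.0566 = 4.94 h.

t_L ≈ 4.94 h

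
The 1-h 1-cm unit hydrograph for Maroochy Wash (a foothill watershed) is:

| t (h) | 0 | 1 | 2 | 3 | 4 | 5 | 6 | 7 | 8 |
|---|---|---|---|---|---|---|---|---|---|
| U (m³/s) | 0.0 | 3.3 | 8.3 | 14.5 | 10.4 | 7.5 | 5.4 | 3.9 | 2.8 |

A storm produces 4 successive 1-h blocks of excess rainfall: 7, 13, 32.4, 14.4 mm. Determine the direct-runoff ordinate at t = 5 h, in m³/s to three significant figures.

By discrete convolution, Q_j = Σ (P_i / 10 mm) · U_{j−i}.
At t = 5 h (j=5): Q = (7/10)·7.5 + (13/10)·10.4 + (32.4/10)·14.5 + (14.4/10)·8.3 = 77.7 m³/s.

Q ≈ 77.7 m³/s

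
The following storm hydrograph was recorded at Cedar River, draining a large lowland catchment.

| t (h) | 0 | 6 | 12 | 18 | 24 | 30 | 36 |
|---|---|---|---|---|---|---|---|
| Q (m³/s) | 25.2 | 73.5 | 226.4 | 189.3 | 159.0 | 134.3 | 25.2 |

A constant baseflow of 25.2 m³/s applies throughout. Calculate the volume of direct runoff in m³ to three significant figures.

Direct-runoff ordinates (Q − Q_b): 0.0, 48.3, 201.2, 164.1, 133.8, 109.1, 0.0 m³/s.
ΣQ_DR = 656.5 m³/s.
With Δt = 6 h = 21600 s, V = ΣQ_DR · Δt = 656.5 × 21600 = 1.42 × 10^7 m³.

V ≈ 1.42 × 10^7 m³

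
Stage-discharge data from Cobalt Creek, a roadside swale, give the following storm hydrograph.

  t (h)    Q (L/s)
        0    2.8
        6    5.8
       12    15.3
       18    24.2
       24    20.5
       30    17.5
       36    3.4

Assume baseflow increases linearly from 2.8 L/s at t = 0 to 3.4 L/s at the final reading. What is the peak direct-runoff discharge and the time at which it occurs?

Q_p = 21.10 L/s at t = 18 h

Subtracting baseflow gives direct-runoff ordinates: 0.00, 2.90, 12.30, 21.10, 17.30, 14.20, 0.00 L/s.
The maximum is 21.10 L/s, occurring at the reading for t = 18 h.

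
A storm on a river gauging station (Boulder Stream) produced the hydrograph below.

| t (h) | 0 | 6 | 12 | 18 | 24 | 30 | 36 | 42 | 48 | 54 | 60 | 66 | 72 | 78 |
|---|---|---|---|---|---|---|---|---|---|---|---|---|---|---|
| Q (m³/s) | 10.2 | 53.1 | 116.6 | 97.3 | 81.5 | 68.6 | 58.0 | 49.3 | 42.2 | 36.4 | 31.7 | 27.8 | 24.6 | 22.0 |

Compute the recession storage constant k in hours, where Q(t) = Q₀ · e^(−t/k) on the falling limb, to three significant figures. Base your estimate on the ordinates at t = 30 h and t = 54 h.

On the falling limb, Q drops from 68.6 to 36.4 m³/s between t = 30 h and t = 54 h (Δt = 24 h).
k = −Δt / ln(Q₂/Q₁) = −24 / ln(36.4/68.6) = 37.9 h.

k ≈ 37.9 h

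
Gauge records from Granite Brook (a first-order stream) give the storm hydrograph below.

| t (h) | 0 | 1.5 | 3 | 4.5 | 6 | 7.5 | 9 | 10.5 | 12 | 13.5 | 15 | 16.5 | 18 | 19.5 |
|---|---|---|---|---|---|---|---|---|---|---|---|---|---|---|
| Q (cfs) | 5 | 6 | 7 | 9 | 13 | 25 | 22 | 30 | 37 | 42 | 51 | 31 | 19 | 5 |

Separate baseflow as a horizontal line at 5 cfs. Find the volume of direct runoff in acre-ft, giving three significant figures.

V ≈ 28.8 acre-ft

Direct-runoff ordinates (Q − Q_b): 0.0, 1.0, 2.0, 4.0, 8.0, 20.0, 17.0, 25.0, 32.0, 37.0, 46.0, 26.0, 14.0, 0.0 cfs.
ΣQ_DR = 232.0 cfs.
With Δt = 1.5 h = 5400 s, V = ΣQ_DR · Δt = 232.0 × 5400 = 1.25 × 10^6 ft³ = 28.8 acre-ft.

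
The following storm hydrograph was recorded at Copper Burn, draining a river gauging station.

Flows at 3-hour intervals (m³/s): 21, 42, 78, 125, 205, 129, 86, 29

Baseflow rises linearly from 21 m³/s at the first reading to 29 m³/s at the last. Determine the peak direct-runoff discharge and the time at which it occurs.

Subtracting baseflow gives direct-runoff ordinates: 0.00, 19.86, 54.71, 100.57, 179.43, 102.29, 58.14, 0.00 m³/s.
The maximum is 179.43 m³/s, occurring at the reading for t = 12 h.

Q_p = 179.43 m³/s at t = 12 h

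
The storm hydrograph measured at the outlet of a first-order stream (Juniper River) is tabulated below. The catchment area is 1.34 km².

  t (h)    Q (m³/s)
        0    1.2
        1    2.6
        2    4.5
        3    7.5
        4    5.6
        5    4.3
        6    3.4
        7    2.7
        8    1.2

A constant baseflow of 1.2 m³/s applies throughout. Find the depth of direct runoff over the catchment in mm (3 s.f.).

d ≈ 59.6 mm

Direct runoff: 0.0, 1.4, 3.3, 6.3, 4.4, 3.1, 2.2, 1.5, 0.0 m³/s; ΣQ_DR = 22.20 m³/s.
V = ΣQ_DR · Δt = 22.20 × 3600 s = 79920 m³.
Over A = 1.34 km², depth = V / A = 59.6 mm.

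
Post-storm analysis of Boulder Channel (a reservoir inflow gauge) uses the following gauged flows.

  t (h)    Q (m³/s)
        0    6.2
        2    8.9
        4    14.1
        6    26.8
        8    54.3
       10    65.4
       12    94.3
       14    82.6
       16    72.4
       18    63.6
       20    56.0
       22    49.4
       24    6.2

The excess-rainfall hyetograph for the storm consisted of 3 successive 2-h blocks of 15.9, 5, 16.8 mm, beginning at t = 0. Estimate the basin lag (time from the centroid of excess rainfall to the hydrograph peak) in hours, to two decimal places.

Centroid of excess rainfall: t_c = Σ P_i·t̄_i / ΣP_i = 3.0477 h (block centres at 1, 3, 5 h).
Hydrograph peak occurs at t = 12 h, so basin lag t_L = 12 − 3.0477 = 8.95 h.

t_L ≈ 8.95 h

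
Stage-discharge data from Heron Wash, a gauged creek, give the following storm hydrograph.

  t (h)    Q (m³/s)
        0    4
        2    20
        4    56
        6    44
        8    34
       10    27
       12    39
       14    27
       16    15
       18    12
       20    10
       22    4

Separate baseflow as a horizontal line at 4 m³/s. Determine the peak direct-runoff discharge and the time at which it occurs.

Subtracting baseflow gives direct-runoff ordinates: 0.0, 16.0, 52.0, 40.0, 30.0, 23.0, 35.0, 23.0, 11.0, 8.0, 6.0, 0.0 m³/s.
The maximum is 52.0 m³/s, occurring at the reading for t = 4 h.

Q_p = 52.0 m³/s at t = 4 h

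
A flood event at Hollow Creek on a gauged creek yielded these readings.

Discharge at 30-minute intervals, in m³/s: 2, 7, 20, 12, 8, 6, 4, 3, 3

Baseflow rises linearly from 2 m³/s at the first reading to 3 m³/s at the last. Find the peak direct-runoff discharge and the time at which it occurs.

Subtracting baseflow gives direct-runoff ordinates: 0.00, 4.88, 17.75, 9.62, 5.50, 3.38, 1.25, 0.12, 0.00 m³/s.
The maximum is 17.75 m³/s, occurring at the reading for t = 1 h.

Q_p = 17.75 m³/s at t = 1 h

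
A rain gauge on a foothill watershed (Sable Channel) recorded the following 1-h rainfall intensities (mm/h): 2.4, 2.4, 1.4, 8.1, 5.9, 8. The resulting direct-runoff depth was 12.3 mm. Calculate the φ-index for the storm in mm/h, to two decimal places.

φ ≈ 3.23 mm/h

Only the 3 blocks with intensity above φ contribute runoff: 8.1, 5.9, 8 mm/h.
Σ(I−φ)·Δt = d  ⇒  (8.1+5.9+8 − 3φ)·1 = 12.3
φ = (22.00 − 12.3/1) / 3 = 3.23 mm/h.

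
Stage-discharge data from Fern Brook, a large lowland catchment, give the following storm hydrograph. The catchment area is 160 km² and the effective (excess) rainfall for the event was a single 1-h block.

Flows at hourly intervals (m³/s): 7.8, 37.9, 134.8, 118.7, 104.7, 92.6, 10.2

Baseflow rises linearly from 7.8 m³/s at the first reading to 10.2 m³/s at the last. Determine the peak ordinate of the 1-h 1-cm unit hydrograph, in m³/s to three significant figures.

U_p ≈ 126 m³/s

Direct runoff: 0.00, 29.70, 126.20, 109.70, 95.30, 82.80, 0.00 m³/s; ΣQ_DR = 443.7 m³/s, peak = 126.20 m³/s.
Runoff depth d = ΣQ_DR·Δt / A = 443.7 × 3600 / (160 km²) = 9.983 mm.
The 1-cm UH is the DRH scaled by (10 mm)/d, so U_p = 126.20 × 10/9.983 = 126 m³/s.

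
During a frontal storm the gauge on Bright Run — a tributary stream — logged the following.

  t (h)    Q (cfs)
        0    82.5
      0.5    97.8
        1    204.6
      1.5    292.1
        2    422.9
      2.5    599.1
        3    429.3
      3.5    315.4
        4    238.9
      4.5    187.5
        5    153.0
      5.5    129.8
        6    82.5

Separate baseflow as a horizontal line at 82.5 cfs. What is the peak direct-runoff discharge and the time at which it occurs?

Subtracting baseflow gives direct-runoff ordinates: 0.0, 15.3, 122.1, 209.6, 340.4, 516.6, 346.8, 232.9, 156.4, 105.0, 70.5, 47.3, 0.0 cfs.
The maximum is 516.6 cfs, occurring at the reading for t = 2.5 h.

Q_p = 516.6 cfs at t = 2.5 h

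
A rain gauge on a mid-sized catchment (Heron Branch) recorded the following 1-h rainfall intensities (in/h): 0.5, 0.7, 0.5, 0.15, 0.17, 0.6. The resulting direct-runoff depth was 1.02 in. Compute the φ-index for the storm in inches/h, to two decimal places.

φ ≈ 0.32 in/h

Only the 4 blocks with intensity above φ contribute runoff: 0.5, 0.7, 0.5, 0.6 in/h.
Σ(I−φ)·Δt = d  ⇒  (0.5+0.7+0.5+0.6 − 4φ)·1 = 1.02
φ = (2.300 − 1.02/1) / 4 = 0.32 in/h.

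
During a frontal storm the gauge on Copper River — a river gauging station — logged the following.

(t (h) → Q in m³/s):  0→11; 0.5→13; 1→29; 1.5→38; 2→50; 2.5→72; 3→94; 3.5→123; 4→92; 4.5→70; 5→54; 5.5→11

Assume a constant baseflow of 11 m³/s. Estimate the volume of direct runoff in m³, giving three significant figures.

Direct-runoff ordinates (Q − Q_b): 0.0, 2.0, 18.0, 27.0, 39.0, 61.0, 83.0, 112.0, 81.0, 59.0, 43.0, 0.0 m³/s.
ΣQ_DR = 525.0 m³/s.
With Δt = 0.5 h = 1800 s, V = ΣQ_DR · Δt = 525.0 × 1800 = 9.45 × 10^5 m³.

V ≈ 9.45 × 10^5 m³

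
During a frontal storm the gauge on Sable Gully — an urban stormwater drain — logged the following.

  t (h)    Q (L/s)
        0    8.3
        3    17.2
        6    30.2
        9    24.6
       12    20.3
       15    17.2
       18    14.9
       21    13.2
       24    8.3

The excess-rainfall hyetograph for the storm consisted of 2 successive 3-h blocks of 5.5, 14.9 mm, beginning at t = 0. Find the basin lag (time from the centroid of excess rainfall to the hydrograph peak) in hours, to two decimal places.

t_L ≈ 2.31 h

Centroid of excess rainfall: t_c = Σ P_i·t̄_i / ΣP_i = 3.6912 h (block centres at 1.5, 4.5 h).
Hydrograph peak occurs at t = 6 h, so basin lag t_L = 6 − 3.6912 = 2.31 h.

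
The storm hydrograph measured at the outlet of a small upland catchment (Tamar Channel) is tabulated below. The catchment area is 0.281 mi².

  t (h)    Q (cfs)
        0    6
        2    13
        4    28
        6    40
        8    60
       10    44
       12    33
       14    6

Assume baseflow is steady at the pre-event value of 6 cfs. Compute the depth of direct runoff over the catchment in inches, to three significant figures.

Direct runoff: 0.0, 7.0, 22.0, 34.0, 54.0, 38.0, 27.0, 0.0 cfs; ΣQ_DR = 182.0 cfs.
V = ΣQ_DR · Δt = 182.0 × 7200 s = 1.310 × 10^6 ft³.
Over A = 0.281 mi², depth = V / A = 2.01 in.

d ≈ 2.01 in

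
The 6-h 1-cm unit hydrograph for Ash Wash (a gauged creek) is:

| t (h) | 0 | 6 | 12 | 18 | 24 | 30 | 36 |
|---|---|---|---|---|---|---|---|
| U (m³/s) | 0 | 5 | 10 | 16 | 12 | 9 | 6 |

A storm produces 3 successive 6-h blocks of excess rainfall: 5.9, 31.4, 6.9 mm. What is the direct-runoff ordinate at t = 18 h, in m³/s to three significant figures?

Q ≈ 44.3 m³/s

By discrete convolution, Q_j = Σ (P_i / 10 mm) · U_{j−i}.
At t = 18 h (j=3): Q = (5.9/10)·16 + (31.4/10)·10 + (6.9/10)·5 = 44.3 m³/s.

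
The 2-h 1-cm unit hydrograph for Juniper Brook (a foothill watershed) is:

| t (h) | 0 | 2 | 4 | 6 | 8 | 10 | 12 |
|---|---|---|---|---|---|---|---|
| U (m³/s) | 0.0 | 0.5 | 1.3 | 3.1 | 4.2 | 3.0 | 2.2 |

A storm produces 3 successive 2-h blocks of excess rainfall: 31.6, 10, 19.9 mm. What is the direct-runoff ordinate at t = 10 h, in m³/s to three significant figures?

By discrete convolution, Q_j = Σ (P_i / 10 mm) · U_{j−i}.
At t = 10 h (j=5): Q = (31.6/10)·3.0 + (10/10)·4.2 + (19.9/10)·3.1 = 19.8 m³/s.

Q ≈ 19.8 m³/s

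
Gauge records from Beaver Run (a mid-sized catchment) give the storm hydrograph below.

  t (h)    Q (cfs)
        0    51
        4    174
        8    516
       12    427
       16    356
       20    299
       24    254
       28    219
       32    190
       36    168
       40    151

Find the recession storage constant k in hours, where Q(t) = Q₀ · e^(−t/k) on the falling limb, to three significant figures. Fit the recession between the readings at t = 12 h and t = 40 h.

k ≈ 26.9 h

On the falling limb, Q drops from 427 to 151 cfs between t = 12 h and t = 40 h (Δt = 28 h).
k = −Δt / ln(Q₂/Q₁) = −28 / ln(151/427) = 26.9 h.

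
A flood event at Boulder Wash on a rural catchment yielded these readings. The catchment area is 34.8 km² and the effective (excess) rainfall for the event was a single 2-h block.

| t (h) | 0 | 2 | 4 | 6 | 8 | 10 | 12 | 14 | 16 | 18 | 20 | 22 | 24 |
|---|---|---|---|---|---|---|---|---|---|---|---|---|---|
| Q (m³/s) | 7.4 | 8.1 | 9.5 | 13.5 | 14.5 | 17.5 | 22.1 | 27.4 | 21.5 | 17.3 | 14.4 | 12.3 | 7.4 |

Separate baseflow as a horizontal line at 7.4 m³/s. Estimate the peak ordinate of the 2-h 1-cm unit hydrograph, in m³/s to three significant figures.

Direct runoff: 0.0, 0.7, 2.1, 6.1, 7.1, 10.1, 14.7, 20.0, 14.1, 9.9, 7.0, 4.9, 0.0 m³/s; ΣQ_DR = 96.70 m³/s, peak = 20.0 m³/s.
Runoff depth d = ΣQ_DR·Δt / A = 96.70 × 7200 / (34.8 km²) = 20.01 mm.
The 1-cm UH is the DRH scaled by (10 mm)/d, so U_p = 20.0 × 10/20.01 = 10.0 m³/s.

U_p ≈ 10.0 m³/s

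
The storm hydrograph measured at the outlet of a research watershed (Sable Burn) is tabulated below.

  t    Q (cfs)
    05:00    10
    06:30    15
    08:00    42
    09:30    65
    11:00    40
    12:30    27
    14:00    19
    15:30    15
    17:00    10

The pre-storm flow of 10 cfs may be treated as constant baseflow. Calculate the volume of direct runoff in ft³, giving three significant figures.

Direct-runoff ordinates (Q − Q_b): 0.0, 5.0, 32.0, 55.0, 30.0, 17.0, 9.0, 5.0, 0.0 cfs.
ΣQ_DR = 153.0 cfs.
With Δt = 1.5 h = 5400 s, V = ΣQ_DR · Δt = 153.0 × 5400 = 8.26 × 10^5 ft³.

V ≈ 8.26 × 10^5 ft³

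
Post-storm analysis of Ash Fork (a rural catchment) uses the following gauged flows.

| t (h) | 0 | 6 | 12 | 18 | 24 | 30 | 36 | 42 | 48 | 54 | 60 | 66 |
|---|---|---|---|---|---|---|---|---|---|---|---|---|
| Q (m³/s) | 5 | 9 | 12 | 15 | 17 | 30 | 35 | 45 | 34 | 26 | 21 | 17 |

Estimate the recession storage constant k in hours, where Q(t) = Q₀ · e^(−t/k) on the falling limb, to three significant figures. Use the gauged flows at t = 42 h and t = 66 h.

k ≈ 24.7 h

On the falling limb, Q drops from 45 to 17 m³/s between t = 42 h and t = 66 h (Δt = 24 h).
k = −Δt / ln(Q₂/Q₁) = −24 / ln(17/45) = 24.7 h.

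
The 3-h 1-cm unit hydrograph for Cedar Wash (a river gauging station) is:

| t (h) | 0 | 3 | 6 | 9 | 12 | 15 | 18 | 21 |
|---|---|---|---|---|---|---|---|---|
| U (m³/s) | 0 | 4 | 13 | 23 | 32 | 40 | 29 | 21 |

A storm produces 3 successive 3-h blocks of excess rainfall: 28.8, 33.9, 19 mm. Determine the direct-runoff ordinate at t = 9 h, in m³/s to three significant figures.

By discrete convolution, Q_j = Σ (P_i / 10 mm) · U_{j−i}.
At t = 9 h (j=3): Q = (28.8/10)·23 + (33.9/10)·13 + (19/10)·4 = 118 m³/s.

Q ≈ 118 m³/s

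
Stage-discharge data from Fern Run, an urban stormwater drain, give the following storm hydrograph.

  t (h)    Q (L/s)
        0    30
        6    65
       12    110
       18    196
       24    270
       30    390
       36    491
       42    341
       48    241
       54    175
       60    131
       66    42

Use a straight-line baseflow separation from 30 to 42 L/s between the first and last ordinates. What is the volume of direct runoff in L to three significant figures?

V ≈ 4.43 × 10^7 L

Direct-runoff ordinates (Q − Q_b): 0.00, 33.91, 77.82, 162.73, 235.64, 354.55, 454.45, 303.36, 202.27, 135.18, 90.09, 0.00 L/s.
ΣQ_DR = 2050 L/s.
With Δt = 6 h = 21600 s, V = ΣQ_DR · Δt = 2050 × 21600 = 4.43 × 10^7 L.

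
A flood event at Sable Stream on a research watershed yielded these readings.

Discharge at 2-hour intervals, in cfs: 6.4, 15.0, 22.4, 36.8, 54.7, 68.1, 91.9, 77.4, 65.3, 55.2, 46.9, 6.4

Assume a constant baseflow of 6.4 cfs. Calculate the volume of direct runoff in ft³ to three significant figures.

Direct-runoff ordinates (Q − Q_b): 0.0, 8.6, 16.0, 30.4, 48.3, 61.7, 85.5, 71.0, 58.9, 48.8, 40.5, 0.0 cfs.
ΣQ_DR = 469.7 cfs.
With Δt = 2 h = 7200 s, V = ΣQ_DR · Δt = 469.7 × 7200 = 3.38 × 10^6 ft³.

V ≈ 3.38 × 10^6 ft³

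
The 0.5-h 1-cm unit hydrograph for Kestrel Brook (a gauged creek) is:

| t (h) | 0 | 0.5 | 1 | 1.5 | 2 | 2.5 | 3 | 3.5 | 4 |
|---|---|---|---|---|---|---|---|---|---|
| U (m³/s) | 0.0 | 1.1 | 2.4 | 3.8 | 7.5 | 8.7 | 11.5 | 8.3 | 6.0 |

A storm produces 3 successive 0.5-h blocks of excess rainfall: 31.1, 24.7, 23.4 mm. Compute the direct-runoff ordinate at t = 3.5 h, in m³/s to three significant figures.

By discrete convolution, Q_j = Σ (P_i / 10 mm) · U_{j−i}.
At t = 3.5 h (j=7): Q = (31.1/10)·8.3 + (24.7/10)·11.5 + (23.4/10)·8.7 = 74.6 m³/s.

Q ≈ 74.6 m³/s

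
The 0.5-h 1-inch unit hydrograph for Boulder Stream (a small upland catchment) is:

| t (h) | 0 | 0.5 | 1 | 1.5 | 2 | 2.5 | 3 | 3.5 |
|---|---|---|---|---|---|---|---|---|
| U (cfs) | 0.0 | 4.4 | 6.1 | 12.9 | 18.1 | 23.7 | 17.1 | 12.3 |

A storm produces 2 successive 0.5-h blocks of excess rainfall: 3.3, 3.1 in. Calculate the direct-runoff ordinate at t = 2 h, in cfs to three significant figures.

Q ≈ 99.7 cfs

By discrete convolution, Q_j = Σ (P_i / 1 in) · U_{j−i}.
At t = 2 h (j=4): Q = (3.3/1)·18.1 + (3.1/1)·12.9 = 99.7 cfs.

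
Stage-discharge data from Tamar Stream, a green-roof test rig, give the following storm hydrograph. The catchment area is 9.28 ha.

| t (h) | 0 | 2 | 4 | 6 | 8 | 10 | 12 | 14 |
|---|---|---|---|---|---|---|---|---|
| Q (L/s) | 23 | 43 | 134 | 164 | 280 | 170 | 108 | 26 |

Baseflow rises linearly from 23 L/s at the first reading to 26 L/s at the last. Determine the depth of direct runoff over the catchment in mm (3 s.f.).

d ≈ 58.3 mm

Direct runoff: 0.00, 19.57, 110.14, 139.71, 255.29, 144.86, 82.43, 0.00 L/s; ΣQ_DR = 752.0 L/s.
V = ΣQ_DR · Δt = 752.0 × 7200 s = 5.414 × 10^6 L.
Over A = 9.28 ha, depth = V / A = 58.3 mm.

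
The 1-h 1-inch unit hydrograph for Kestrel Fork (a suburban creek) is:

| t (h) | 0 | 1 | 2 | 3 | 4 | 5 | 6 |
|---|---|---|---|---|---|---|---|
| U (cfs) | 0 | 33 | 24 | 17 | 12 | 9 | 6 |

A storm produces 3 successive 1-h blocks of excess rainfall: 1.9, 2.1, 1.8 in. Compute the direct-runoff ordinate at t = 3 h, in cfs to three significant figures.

By discrete convolution, Q_j = Σ (P_i / 1 in) · U_{j−i}.
At t = 3 h (j=3): Q = (1.9/1)·17 + (2.1/1)·24 + (1.8/1)·33 = 142 cfs.

Q ≈ 142 cfs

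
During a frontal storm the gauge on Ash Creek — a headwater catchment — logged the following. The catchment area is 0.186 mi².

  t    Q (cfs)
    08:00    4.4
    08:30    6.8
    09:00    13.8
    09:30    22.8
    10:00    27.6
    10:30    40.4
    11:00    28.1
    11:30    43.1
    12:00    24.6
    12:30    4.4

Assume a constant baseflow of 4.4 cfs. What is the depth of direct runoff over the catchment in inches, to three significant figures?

d ≈ 0.716 in

Direct runoff: 0.0, 2.4, 9.4, 18.4, 23.2, 36.0, 23.7, 38.7, 20.2, 0.0 cfs; ΣQ_DR = 172.0 cfs.
V = ΣQ_DR · Δt = 172.0 × 1800 s = 3.096 × 10^5 ft³.
Over A = 0.186 mi², depth = V / A = 0.716 in.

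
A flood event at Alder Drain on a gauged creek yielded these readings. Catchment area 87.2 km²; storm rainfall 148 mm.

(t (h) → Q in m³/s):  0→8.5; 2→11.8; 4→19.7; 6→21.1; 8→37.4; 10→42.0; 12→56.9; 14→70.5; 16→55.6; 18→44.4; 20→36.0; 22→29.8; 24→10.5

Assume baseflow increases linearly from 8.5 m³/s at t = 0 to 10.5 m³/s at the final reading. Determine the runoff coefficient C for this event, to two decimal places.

ΣQ_DR = 320.7 m³/s; V = ΣQ_DR·Δt = 2.309 × 10^6 m³.
Runoff depth d = V / A = 26.48 mm.
C = d / P = 26.48 / 148 = 0.18.

C ≈ 0.18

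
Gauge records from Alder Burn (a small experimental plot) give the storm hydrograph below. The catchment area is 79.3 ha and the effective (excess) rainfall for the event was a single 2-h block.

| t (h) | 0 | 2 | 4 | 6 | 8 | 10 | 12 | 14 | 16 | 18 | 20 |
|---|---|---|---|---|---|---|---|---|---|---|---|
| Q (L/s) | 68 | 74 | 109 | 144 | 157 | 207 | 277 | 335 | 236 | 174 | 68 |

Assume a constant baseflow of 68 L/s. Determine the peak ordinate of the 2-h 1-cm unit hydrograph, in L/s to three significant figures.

Direct runoff: 0.0, 6.0, 41.0, 76.0, 89.0, 139.0, 209.0, 267.0, 168.0, 106.0, 0.0 L/s; ΣQ_DR = 1101 L/s, peak = 267.0 L/s.
Runoff depth d = ΣQ_DR·Δt / A = 1101 × 7200 / (79.3 ha) = 9.996 mm.
The 1-cm UH is the DRH scaled by (10 mm)/d, so U_p = 267.0 × 10/9.996 = 267 L/s.

U_p ≈ 267 L/s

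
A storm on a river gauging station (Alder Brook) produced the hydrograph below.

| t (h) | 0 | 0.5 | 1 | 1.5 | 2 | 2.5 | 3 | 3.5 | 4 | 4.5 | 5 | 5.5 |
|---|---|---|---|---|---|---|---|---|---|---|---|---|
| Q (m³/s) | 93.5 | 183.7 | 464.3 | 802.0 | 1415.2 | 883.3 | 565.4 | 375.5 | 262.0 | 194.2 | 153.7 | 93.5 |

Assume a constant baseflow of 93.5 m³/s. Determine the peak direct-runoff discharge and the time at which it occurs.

Q_p = 1321.7 m³/s at t = 2 h

Subtracting baseflow gives direct-runoff ordinates: 0.0, 90.2, 370.8, 708.5, 1321.7, 789.8, 471.9, 282.0, 168.5, 100.7, 60.2, 0.0 m³/s.
The maximum is 1321.7 m³/s, occurring at the reading for t = 2 h.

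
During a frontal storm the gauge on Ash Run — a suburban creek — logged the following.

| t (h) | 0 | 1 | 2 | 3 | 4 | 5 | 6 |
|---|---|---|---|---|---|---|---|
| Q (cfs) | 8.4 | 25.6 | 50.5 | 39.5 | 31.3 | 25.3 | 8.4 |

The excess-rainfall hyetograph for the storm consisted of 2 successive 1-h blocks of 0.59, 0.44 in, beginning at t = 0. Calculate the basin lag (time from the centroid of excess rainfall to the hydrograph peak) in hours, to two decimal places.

Centroid of excess rainfall: t_c = Σ P_i·t̄_i / ΣP_i = 0.9272 h (block centres at 0.5, 1.5 h).
Hydrograph peak occurs at t = 2 h, so basin lag t_L = 2 − 0.9272 = 1.07 h.

t_L ≈ 1.07 h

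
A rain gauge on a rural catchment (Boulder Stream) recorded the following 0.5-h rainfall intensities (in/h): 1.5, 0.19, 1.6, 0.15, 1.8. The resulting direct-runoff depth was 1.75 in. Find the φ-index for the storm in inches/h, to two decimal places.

Only the 3 blocks with intensity above φ contribute runoff: 1.5, 1.6, 1.8 in/h.
Σ(I−φ)·Δt = d  ⇒  (1.5+1.6+1.8 − 3φ)·0.5 = 1.75
φ = (4.900 − 1.75/0.5) / 3 = 0.47 in/h.

φ ≈ 0.47 in/h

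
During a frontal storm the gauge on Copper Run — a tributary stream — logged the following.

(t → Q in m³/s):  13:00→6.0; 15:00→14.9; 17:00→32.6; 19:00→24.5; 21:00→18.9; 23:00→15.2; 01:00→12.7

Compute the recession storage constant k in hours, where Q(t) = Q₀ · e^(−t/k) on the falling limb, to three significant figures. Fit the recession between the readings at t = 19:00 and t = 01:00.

On the falling limb, Q drops from 24.5 to 12.7 m³/s between t = 19:00 and t = 01:00 (Δt = 6 h).
k = −Δt / ln(Q₂/Q₁) = −6 / ln(12.7/24.5) = 9.13 h.

k ≈ 9.13 h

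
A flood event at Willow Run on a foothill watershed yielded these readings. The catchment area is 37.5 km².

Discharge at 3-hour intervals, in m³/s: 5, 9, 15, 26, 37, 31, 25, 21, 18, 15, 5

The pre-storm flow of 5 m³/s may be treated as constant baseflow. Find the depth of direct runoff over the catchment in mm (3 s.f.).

Direct runoff: 0.0, 4.0, 10.0, 21.0, 32.0, 26.0, 20.0, 16.0, 13.0, 10.0, 0.0 m³/s; ΣQ_DR = 152.0 m³/s.
V = ΣQ_DR · Δt = 152.0 × 10800 s = 1.642 × 10^6 m³.
Over A = 37.5 km², depth = V / A = 43.8 mm.

d ≈ 43.8 mm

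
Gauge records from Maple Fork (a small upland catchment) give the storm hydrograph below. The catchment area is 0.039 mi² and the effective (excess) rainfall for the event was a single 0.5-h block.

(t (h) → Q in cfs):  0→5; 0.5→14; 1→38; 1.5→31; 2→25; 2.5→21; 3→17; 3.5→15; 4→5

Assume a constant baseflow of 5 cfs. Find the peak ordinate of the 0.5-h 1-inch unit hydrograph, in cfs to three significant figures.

Direct runoff: 0.0, 9.0, 33.0, 26.0, 20.0, 16.0, 12.0, 10.0, 0.0 cfs; ΣQ_DR = 126.0 cfs, peak = 33.0 cfs.
Runoff depth d = ΣQ_DR·Δt / A = 126.0 × 1800 / (0.039 mi²) = 2.503 in.
The 1-inch UH is the DRH scaled by (1 in)/d, so U_p = 33.0 × 1/2.503 = 13.2 cfs.

U_p ≈ 13.2 cfs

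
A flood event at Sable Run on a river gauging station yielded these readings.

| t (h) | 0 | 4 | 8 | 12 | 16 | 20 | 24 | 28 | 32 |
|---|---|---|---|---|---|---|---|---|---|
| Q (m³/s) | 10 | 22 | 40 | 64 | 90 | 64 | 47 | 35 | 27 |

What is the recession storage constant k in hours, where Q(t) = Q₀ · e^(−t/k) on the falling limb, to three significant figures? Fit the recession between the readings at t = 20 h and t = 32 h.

On the falling limb, Q drops from 64 to 27 m³/s between t = 20 h and t = 32 h (Δt = 12 h).
k = −Δt / ln(Q₂/Q₁) = −12 / ln(27/64) = 13.9 h.

k ≈ 13.9 h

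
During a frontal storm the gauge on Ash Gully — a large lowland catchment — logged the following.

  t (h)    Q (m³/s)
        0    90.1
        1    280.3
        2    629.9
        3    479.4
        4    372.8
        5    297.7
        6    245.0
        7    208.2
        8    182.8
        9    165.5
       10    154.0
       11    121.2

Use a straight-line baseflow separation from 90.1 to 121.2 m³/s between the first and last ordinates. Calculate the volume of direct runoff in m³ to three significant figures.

Direct-runoff ordinates (Q − Q_b): 0.00, 187.37, 534.15, 380.82, 271.39, 193.46, 137.94, 98.31, 70.08, 49.95, 35.63, 0.00 m³/s.
ΣQ_DR = 1959 m³/s.
With Δt = 1 h = 3600 s, V = ΣQ_DR · Δt = 1959 × 3600 = 7.05 × 10^6 m³.

V ≈ 7.05 × 10^6 m³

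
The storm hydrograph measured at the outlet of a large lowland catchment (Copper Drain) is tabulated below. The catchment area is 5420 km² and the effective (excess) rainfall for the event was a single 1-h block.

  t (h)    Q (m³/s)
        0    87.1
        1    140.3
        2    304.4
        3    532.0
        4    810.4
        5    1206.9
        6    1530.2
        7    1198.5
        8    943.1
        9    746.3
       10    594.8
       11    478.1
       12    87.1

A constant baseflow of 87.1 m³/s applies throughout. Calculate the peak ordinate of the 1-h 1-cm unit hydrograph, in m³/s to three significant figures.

Direct runoff: 0.0, 53.2, 217.3, 444.9, 723.3, 1119.8, 1443.1, 1111.4, 856.0, 659.2, 507.7, 391.0, 0.0 m³/s; ΣQ_DR = 7527 m³/s, peak = 1443.1 m³/s.
Runoff depth d = ΣQ_DR·Δt / A = 7527 × 3600 / (5420 km²) = 4.999 mm.
The 1-cm UH is the DRH scaled by (10 mm)/d, so U_p = 1443.1 × 10/4.999 = 2890 m³/s.

U_p ≈ 2890 m³/s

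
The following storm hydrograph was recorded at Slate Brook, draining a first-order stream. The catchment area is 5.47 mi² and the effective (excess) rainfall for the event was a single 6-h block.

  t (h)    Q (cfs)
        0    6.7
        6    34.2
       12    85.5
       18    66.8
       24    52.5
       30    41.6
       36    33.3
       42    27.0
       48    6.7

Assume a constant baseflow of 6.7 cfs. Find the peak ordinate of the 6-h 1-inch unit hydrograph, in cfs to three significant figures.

U_p ≈ 158 cfs

Direct runoff: 0.0, 27.5, 78.8, 60.1, 45.8, 34.9, 26.6, 20.3, 0.0 cfs; ΣQ_DR = 294.0 cfs, peak = 78.8 cfs.
Runoff depth d = ΣQ_DR·Δt / A = 294.0 × 21600 / (5.47 mi²) = 0.4997 in.
The 1-inch UH is the DRH scaled by (1 in)/d, so U_p = 78.8 × 1/0.4997 = 158 cfs.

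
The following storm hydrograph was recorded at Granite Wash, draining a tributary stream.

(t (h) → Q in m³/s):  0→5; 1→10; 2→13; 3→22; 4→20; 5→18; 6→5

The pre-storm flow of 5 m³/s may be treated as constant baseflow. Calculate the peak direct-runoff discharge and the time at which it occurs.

Q_p = 17.0 m³/s at t = 3 h

Subtracting baseflow gives direct-runoff ordinates: 0.0, 5.0, 8.0, 17.0, 15.0, 13.0, 0.0 m³/s.
The maximum is 17.0 m³/s, occurring at the reading for t = 3 h.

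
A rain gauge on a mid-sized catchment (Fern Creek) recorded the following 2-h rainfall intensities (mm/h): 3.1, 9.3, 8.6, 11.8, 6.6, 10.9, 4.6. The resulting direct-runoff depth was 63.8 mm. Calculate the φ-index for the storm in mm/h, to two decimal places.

Only the 6 blocks with intensity above φ contribute runoff: 9.3, 8.6, 11.8, 6.6, 10.9, 4.6 mm/h.
Σ(I−φ)·Δt = d  ⇒  (9.3+8.6+11.8+6.6+10.9+4.6 − 6φ)·2 = 63.8
φ = (51.80 − 63.8/2) / 6 = 3.32 mm/h.

φ ≈ 3.32 mm/h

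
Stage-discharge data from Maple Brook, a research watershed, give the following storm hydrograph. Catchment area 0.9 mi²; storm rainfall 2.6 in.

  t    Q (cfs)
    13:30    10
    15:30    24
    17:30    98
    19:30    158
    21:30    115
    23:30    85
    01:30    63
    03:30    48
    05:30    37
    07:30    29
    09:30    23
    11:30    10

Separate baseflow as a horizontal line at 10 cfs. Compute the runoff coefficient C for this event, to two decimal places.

C ≈ 0.77

ΣQ_DR = 580.0 cfs; V = ΣQ_DR·Δt = 4.176 × 10^6 ft³.
Runoff depth d = V / A = 1.997 in.
C = d / P = 1.997 / 2.6 = 0.77.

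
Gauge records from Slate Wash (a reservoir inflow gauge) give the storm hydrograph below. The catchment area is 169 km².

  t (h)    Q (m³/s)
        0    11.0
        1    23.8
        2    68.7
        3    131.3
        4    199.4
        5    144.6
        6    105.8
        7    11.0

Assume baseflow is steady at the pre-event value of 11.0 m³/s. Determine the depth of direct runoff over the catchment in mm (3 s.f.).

Direct runoff: 0.0, 12.8, 57.7, 120.3, 188.4, 133.6, 94.8, 0.0 m³/s; ΣQ_DR = 607.6 m³/s.
V = ΣQ_DR · Δt = 607.6 × 3600 s = 2.187 × 10^6 m³.
Over A = 169 km², depth = V / A = 12.9 mm.

d ≈ 12.9 mm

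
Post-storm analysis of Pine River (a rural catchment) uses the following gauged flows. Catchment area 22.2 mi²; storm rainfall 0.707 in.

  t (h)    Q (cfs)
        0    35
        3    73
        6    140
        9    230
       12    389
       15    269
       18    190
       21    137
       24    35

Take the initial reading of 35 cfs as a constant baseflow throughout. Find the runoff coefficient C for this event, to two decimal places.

C ≈ 0.35

ΣQ_DR = 1183 cfs; V = ΣQ_DR·Δt = 1.278 × 10^7 ft³.
Runoff depth d = V / A = 0.2477 in.
C = d / P = 0.2477 / 0.707 = 0.35.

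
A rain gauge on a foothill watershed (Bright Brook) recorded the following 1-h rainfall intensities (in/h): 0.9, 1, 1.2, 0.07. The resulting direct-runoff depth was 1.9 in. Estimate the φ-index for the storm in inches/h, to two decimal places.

Only the 3 blocks with intensity above φ contribute runoff: 0.9, 1, 1.2 in/h.
Σ(I−φ)·Δt = d  ⇒  (0.9+1+1.2 − 3φ)·1 = 1.9
φ = (3.100 − 1.9/1) / 3 = 0.40 in/h.

φ ≈ 0.40 in/h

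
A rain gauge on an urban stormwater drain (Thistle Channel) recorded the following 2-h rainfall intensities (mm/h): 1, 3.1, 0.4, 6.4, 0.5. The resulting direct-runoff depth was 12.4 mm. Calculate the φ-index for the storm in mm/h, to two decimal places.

φ ≈ 1.65 mm/h

Only the 2 blocks with intensity above φ contribute runoff: 3.1, 6.4 mm/h.
Σ(I−φ)·Δt = d  ⇒  (3.1+6.4 − 2φ)·2 = 12.4
φ = (9.500 − 12.4/2) / 2 = 1.65 mm/h.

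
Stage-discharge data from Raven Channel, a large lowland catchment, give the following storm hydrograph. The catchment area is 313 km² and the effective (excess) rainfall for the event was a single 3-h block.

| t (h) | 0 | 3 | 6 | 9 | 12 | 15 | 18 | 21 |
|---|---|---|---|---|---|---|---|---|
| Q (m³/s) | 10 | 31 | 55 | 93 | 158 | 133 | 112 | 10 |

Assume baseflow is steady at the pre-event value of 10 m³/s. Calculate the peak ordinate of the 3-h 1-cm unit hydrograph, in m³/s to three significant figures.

U_p ≈ 82.2 m³/s

Direct runoff: 0.0, 21.0, 45.0, 83.0, 148.0, 123.0, 102.0, 0.0 m³/s; ΣQ_DR = 522.0 m³/s, peak = 148.0 m³/s.
Runoff depth d = ΣQ_DR·Δt / A = 522.0 × 10800 / (313 km²) = 18.01 mm.
The 1-cm UH is the DRH scaled by (10 mm)/d, so U_p = 148.0 × 10/18.01 = 82.2 m³/s.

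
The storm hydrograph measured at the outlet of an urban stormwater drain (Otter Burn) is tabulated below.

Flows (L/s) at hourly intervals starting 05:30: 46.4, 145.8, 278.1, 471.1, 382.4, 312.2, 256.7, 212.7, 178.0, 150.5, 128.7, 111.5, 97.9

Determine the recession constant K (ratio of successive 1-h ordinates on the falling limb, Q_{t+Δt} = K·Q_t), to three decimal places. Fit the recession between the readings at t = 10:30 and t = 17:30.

K ≈ 0.847

Using the recession-limb readings at t = 10:30 and t = 17:30: Q falls from 312.2 to 97.9 L/s over 7 intervals.
K = (Q₂/Q₁)^(1/7) = (97.9/312.2)^(1/7) = 0.847.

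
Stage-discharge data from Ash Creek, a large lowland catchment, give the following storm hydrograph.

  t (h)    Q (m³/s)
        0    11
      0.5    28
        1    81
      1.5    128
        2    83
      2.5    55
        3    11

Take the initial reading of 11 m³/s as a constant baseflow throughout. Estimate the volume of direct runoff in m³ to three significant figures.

Direct-runoff ordinates (Q − Q_b): 0.0, 17.0, 70.0, 117.0, 72.0, 44.0, 0.0 m³/s.
ΣQ_DR = 320.0 m³/s.
With Δt = 0.5 h = 1800 s, V = ΣQ_DR · Δt = 320.0 × 1800 = 5.76 × 10^5 m³.

V ≈ 5.76 × 10^5 m³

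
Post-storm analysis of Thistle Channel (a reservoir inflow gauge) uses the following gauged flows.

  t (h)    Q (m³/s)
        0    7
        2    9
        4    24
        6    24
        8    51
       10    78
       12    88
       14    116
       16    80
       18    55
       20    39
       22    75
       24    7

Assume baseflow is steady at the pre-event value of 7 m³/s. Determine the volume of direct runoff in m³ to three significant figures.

Direct-runoff ordinates (Q − Q_b): 0.0, 2.0, 17.0, 17.0, 44.0, 71.0, 81.0, 109.0, 73.0, 48.0, 32.0, 68.0, 0.0 m³/s.
ΣQ_DR = 562.0 m³/s.
With Δt = 2 h = 7200 s, V = ΣQ_DR · Δt = 562.0 × 7200 = 4.05 × 10^6 m³.

V ≈ 4.05 × 10^6 m³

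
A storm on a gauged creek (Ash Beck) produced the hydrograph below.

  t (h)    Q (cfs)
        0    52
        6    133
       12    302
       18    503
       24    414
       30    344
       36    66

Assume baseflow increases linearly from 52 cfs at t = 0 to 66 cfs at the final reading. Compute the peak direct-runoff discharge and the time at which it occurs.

Q_p = 444.00 cfs at t = 18 h

Subtracting baseflow gives direct-runoff ordinates: 0.00, 78.67, 245.33, 444.00, 352.67, 280.33, 0.00 cfs.
The maximum is 444.00 cfs, occurring at the reading for t = 18 h.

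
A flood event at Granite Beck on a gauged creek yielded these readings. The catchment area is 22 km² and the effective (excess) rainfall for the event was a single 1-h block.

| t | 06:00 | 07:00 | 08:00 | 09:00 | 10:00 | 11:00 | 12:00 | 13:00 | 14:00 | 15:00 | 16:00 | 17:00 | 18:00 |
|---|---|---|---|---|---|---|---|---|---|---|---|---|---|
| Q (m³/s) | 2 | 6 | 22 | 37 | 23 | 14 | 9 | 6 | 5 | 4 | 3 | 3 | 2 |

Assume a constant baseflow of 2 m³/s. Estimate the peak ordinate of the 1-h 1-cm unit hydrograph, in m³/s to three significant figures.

Direct runoff: 0.0, 4.0, 20.0, 35.0, 21.0, 12.0, 7.0, 4.0, 3.0, 2.0, 1.0, 1.0, 0.0 m³/s; ΣQ_DR = 110.0 m³/s, peak = 35.0 m³/s.
Runoff depth d = ΣQ_DR·Δt / A = 110.0 × 3600 / (22 km²) = 18.00 mm.
The 1-cm UH is the DRH scaled by (10 mm)/d, so U_p = 35.0 × 10/18.00 = 19.4 m³/s.

U_p ≈ 19.4 m³/s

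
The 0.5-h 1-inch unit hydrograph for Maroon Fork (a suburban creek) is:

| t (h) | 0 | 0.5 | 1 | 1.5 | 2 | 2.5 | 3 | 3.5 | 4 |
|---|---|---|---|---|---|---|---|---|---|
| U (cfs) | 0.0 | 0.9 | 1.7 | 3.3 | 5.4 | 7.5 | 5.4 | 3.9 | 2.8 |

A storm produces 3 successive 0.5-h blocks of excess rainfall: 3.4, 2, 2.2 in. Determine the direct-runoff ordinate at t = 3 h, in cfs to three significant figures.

Q ≈ 45.2 cfs

By discrete convolution, Q_j = Σ (P_i / 1 in) · U_{j−i}.
At t = 3 h (j=6): Q = (3.4/1)·5.4 + (2/1)·7.5 + (2.2/1)·5.4 = 45.2 cfs.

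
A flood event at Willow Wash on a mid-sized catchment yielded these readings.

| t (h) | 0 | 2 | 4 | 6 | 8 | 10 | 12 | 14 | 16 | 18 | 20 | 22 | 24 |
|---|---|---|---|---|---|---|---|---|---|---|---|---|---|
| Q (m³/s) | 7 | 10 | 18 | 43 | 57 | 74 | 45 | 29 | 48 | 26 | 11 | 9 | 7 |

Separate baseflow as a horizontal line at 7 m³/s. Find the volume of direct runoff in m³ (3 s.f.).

Direct-runoff ordinates (Q − Q_b): 0.0, 3.0, 11.0, 36.0, 50.0, 67.0, 38.0, 22.0, 41.0, 19.0, 4.0, 2.0, 0.0 m³/s.
ΣQ_DR = 293.0 m³/s.
With Δt = 2 h = 7200 s, V = ΣQ_DR · Δt = 293.0 × 7200 = 2.11 × 10^6 m³.

V ≈ 2.11 × 10^6 m³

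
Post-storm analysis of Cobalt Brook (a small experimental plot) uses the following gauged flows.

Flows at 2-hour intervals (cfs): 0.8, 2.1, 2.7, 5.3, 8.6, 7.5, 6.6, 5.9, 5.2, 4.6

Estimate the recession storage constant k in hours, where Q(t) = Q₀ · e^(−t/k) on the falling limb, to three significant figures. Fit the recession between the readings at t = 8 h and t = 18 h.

On the falling limb, Q drops from 8.6 to 4.6 cfs between t = 8 h and t = 18 h (Δt = 10 h).
k = −Δt / ln(Q₂/Q₁) = −10 / ln(4.6/8.6) = 16.0 h.

k ≈ 16.0 h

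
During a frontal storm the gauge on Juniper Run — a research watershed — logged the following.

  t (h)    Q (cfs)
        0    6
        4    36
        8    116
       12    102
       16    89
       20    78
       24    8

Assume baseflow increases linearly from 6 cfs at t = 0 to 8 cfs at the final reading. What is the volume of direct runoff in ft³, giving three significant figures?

V ≈ 5.56 × 10^6 ft³

Direct-runoff ordinates (Q − Q_b): 0.00, 29.67, 109.33, 95.00, 81.67, 70.33, 0.00 cfs.
ΣQ_DR = 386.0 cfs.
With Δt = 4 h = 14400 s, V = ΣQ_DR · Δt = 386.0 × 14400 = 5.56 × 10^6 ft³.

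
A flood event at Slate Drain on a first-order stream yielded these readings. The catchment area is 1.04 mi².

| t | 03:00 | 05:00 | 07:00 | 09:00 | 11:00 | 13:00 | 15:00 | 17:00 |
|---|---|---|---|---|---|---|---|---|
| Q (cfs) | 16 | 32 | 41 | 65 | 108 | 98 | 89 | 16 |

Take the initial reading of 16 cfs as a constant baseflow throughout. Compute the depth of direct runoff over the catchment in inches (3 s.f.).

d ≈ 1.00 in

Direct runoff: 0.0, 16.0, 25.0, 49.0, 92.0, 82.0, 73.0, 0.0 cfs; ΣQ_DR = 337.0 cfs.
V = ΣQ_DR · Δt = 337.0 × 7200 s = 2.426 × 10^6 ft³.
Over A = 1.04 mi², depth = V / A = 1.00 in.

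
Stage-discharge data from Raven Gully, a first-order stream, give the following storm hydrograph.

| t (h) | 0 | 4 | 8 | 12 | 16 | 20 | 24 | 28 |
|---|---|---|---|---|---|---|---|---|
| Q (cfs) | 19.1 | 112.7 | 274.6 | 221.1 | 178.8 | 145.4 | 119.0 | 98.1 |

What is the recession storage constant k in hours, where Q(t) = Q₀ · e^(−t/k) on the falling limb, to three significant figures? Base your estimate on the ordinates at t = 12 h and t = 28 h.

On the falling limb, Q drops from 221.1 to 98.1 cfs between t = 12 h and t = 28 h (Δt = 16 h).
k = −Δt / ln(Q₂/Q₁) = −16 / ln(98.1/221.1) = 19.7 h.

k ≈ 19.7 h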